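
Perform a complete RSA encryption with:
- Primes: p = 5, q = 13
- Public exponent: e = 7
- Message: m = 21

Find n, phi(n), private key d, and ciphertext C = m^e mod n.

Step 1: n = 5 * 13 = 65.
Step 2: phi(n) = (5-1)(13-1) = 4 * 12 = 48.
Step 3: Find d = 7^(-1) mod 48 = 7.
  Verify: 7 * 7 = 49 = 1 (mod 48).
Step 4: C = 21^7 mod 65 = 31.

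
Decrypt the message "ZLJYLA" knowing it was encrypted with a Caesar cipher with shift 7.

Step 1: Reverse the shift by subtracting 7 from each letter position.
  Z (position 25) -> position (25-7) mod 26 = 18 -> S
  L (position 11) -> position (11-7) mod 26 = 4 -> E
  J (position 9) -> position (9-7) mod 26 = 2 -> C
  Y (position 24) -> position (24-7) mod 26 = 17 -> R
  L (position 11) -> position (11-7) mod 26 = 4 -> E
  A (position 0) -> position (0-7) mod 26 = 19 -> T
Decrypted message: SECRET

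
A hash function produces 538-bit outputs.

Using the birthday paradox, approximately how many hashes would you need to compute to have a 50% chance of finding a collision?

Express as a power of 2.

Step 1: The birthday paradox gives collision probability ~50% after sqrt(2^n) = 2^(n/2) hashes.
Step 2: For 538-bit output: 2^(538/2) = 2^269.
Step 3: Approximately 2^269 hash computations needed.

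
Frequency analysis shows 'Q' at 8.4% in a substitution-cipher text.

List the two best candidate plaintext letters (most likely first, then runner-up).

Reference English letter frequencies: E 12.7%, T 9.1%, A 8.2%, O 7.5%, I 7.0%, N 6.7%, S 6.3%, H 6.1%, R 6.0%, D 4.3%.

Step 1: Observed frequency of 'Q' is 8.4%.
Step 2: Compute distances to each reference frequency and sort:
  A (8.2%): difference = 0.2% <-- BEST
  T (9.1%): difference = 0.7% <-- RUNNER-UP
  O (7.5%): difference = 0.9%
  I (7.0%): difference = 1.4%
  N (6.7%): difference = 1.7%
Step 3: Most likely is 'A' (8.2%, diff 0.2%); second most likely is 'T' (9.1%, diff 0.7%).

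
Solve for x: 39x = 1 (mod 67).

Step 1: We need x such that 39 * x = 1 (mod 67).
Step 2: Using the extended Euclidean algorithm or trial:
  39 * 55 = 2145 = 32 * 67 + 1.
Step 3: Since 2145 mod 67 = 1, the inverse is x = 55.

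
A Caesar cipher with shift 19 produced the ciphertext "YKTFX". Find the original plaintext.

Step 1: Reverse the shift by subtracting 19 from each letter position.
  Y (position 24) -> position (24-19) mod 26 = 5 -> F
  K (position 10) -> position (10-19) mod 26 = 17 -> R
  T (position 19) -> position (19-19) mod 26 = 0 -> A
  F (position 5) -> position (5-19) mod 26 = 12 -> M
  X (position 23) -> position (23-19) mod 26 = 4 -> E
Decrypted message: FRAME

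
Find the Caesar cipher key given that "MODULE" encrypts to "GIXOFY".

Step 1: Compare first letters: M (position 12) -> G (position 6).
Step 2: Shift = (6 - 12) mod 26 = 20.
The shift value is 20.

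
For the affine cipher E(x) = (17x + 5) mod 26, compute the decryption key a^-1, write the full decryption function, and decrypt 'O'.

Step 1: Find a^-1, the modular inverse of 17 mod 26.
Step 2: We need 17 * a^-1 = 1 (mod 26).
Step 3: 17 * 23 = 391 = 15 * 26 + 1, so a^-1 = 23.
Step 4: D(y) = 23(y - 5) mod 26.
Step 5: Apply to 'O' (y = 14): D(14) = 23 * (14 - 5) mod 26 = 23 * 9 mod 26 = 25 -> 'Z'.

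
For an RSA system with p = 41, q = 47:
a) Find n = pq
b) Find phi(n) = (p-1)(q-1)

Step 1: n = p * q = 41 * 47 = 1927.
Step 2: phi(n) = (p-1)(q-1) = 40 * 46 = 1840.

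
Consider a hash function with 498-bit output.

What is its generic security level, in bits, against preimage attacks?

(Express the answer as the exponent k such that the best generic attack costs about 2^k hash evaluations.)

Step 1: The hash has a 498-bit output.
Step 2: Preimage resistance means: given a digest h(x), it should be infeasible to find any input that hashes to it.
With a 498-bit output there are 2^498 possible digests, so a generic brute-force preimage search costs about 2^498 evaluations.
Step 3: Security level = 498 bits.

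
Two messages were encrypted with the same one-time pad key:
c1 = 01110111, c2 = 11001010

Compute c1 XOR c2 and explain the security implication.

Step 1: c1 XOR c2 = (m1 XOR k) XOR (m2 XOR k).
Step 2: By XOR associativity/commutativity: = m1 XOR m2 XOR k XOR k = m1 XOR m2.
Step 3: 01110111 XOR 11001010 = 10111101 = 189.
Step 4: The key cancels out! An attacker learns m1 XOR m2 = 189, revealing the relationship between plaintexts.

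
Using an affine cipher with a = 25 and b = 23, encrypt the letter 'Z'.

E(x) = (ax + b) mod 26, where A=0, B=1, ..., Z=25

Step 1: Convert 'Z' to number: x = 25.
Step 2: E(25) = (25 * 25 + 23) mod 26 = 648 mod 26 = 24.
Step 3: Convert 24 back to letter: Y.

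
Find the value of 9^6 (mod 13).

Step 1: Compute 9^6 mod 13 step by step, reducing modulo 13 at each step.
  9^1 mod 13 = 9
  9^2 mod 13 = (9 * 9) mod 13 = 3
  9^3 mod 13 = (3 * 9) mod 13 = 1
  9^4 mod 13 = (1 * 9) mod 13 = 9
  9^5 mod 13 = (9 * 9) mod 13 = 3
  9^6 mod 13 = (3 * 9) mod 13 = 1
Step 2: Result = 1.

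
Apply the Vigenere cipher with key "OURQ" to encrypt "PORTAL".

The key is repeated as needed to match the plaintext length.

Step 1: Repeat key to match plaintext length:
  Plaintext: PORTAL
  Key:       OURQOU
Step 2: Encrypt each letter:
  P(15) + O(14) = (15+14) mod 26 = 3 = D
  O(14) + U(20) = (14+20) mod 26 = 8 = I
  R(17) + R(17) = (17+17) mod 26 = 8 = I
  T(19) + Q(16) = (19+16) mod 26 = 9 = J
  A(0) + O(14) = (0+14) mod 26 = 14 = O
  L(11) + U(20) = (11+20) mod 26 = 5 = F
Ciphertext: DIIJOF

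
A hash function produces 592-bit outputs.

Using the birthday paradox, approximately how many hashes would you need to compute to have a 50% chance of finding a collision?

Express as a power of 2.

Step 1: The birthday paradox gives collision probability ~50% after sqrt(2^n) = 2^(n/2) hashes.
Step 2: For 592-bit output: 2^(592/2) = 2^296.
Step 3: Approximately 2^296 hash computations needed.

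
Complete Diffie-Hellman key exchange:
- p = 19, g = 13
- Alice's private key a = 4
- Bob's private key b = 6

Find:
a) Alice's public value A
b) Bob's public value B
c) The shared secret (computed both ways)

Step 1: A = g^a mod p = 13^4 mod 19 = 4.
Step 2: B = g^b mod p = 13^6 mod 19 = 11.
Step 3: Alice computes s = B^a mod p = 11^4 mod 19 = 11.
Step 4: Bob computes s = A^b mod p = 4^6 mod 19 = 11.
Both sides agree: shared secret = 11.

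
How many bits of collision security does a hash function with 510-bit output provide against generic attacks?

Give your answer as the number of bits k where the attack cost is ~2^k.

Step 1: The hash has a 510-bit output.
Step 2: Collision resistance means it should be infeasible to find any x != y with h(x) = h(y).
By the birthday bound, a generic collision search succeeds after about sqrt(2^510) = 2^(510/2) = 2^255 evaluations.
Step 3: Security level = 255 bits.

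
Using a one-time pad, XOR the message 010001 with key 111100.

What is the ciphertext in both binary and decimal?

Step 1: Write out the XOR operation bit by bit:
  Message: 010001
  Key:     111100
  XOR:     101101
Step 2: Convert to decimal: 101101 = 45.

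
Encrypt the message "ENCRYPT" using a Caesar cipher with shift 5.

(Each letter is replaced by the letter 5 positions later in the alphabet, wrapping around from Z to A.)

Step 1: For each letter, shift forward by 5 positions (mod 26).
  E (position 4) -> position (4+5) mod 26 = 9 -> J
  N (position 13) -> position (13+5) mod 26 = 18 -> S
  C (position 2) -> position (2+5) mod 26 = 7 -> H
  R (position 17) -> position (17+5) mod 26 = 22 -> W
  Y (position 24) -> position (24+5) mod 26 = 3 -> D
  P (position 15) -> position (15+5) mod 26 = 20 -> U
  T (position 19) -> position (19+5) mod 26 = 24 -> Y
Result: JSHWDUY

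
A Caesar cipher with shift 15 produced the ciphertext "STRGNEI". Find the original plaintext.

Step 1: Reverse the shift by subtracting 15 from each letter position.
  S (position 18) -> position (18-15) mod 26 = 3 -> D
  T (position 19) -> position (19-15) mod 26 = 4 -> E
  R (position 17) -> position (17-15) mod 26 = 2 -> C
  G (position 6) -> position (6-15) mod 26 = 17 -> R
  N (position 13) -> position (13-15) mod 26 = 24 -> Y
  E (position 4) -> position (4-15) mod 26 = 15 -> P
  I (position 8) -> position (8-15) mod 26 = 19 -> T
Decrypted message: DECRYPT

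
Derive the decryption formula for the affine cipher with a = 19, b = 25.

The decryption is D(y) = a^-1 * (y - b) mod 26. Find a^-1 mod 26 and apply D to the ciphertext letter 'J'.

Step 1: Find a^-1, the modular inverse of 19 mod 26.
Step 2: We need 19 * a^-1 = 1 (mod 26).
Step 3: 19 * 11 = 209 = 8 * 26 + 1, so a^-1 = 11.
Step 4: D(y) = 11(y - 25) mod 26.
Step 5: Apply to 'J' (y = 9): D(9) = 11 * (9 - 25) mod 26 = 11 * -16 mod 26 = 6 -> 'G'.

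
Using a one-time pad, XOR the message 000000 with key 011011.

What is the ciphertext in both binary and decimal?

Step 1: Write out the XOR operation bit by bit:
  Message: 000000
  Key:     011011
  XOR:     011011
Step 2: Convert to decimal: 011011 = 27.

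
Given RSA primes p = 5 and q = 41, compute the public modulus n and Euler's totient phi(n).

Step 1: n = p * q = 5 * 41 = 205.
Step 2: phi(n) = (p-1)(q-1) = 4 * 40 = 160.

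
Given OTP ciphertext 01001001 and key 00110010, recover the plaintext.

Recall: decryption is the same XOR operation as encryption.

Step 1: XOR ciphertext with key:
  Ciphertext: 01001001
  Key:        00110010
  XOR:        01111011
Step 2: Plaintext = 01111011 = 123 in decimal.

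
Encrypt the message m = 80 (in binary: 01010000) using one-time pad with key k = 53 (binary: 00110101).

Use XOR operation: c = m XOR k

Step 1: Write out the XOR operation bit by bit:
  Message: 01010000
  Key:     00110101
  XOR:     01100101
Step 2: Convert to decimal: 01100101 = 101.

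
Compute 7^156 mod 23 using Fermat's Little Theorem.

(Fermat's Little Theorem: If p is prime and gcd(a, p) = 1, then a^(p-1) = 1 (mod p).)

Step 1: Since 23 is prime, by Fermat's Little Theorem: 7^22 = 1 (mod 23).
Step 2: Reduce exponent: 156 mod 22 = 2.
Step 3: So 7^156 = 7^2 (mod 23).
Step 4: 7^2 mod 23 = 3.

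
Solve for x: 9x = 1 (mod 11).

Step 1: We need x such that 9 * x = 1 (mod 11).
Step 2: Using the extended Euclidean algorithm or trial:
  9 * 5 = 45 = 4 * 11 + 1.
Step 3: Since 45 mod 11 = 1, the inverse is x = 5.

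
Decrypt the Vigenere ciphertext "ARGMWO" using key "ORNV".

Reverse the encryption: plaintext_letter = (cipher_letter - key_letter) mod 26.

Step 1: Extend key: ORNVOR
Step 2: Decrypt each letter (c - k) mod 26:
  A(0) - O(14) = (0-14) mod 26 = 12 = M
  R(17) - R(17) = (17-17) mod 26 = 0 = A
  G(6) - N(13) = (6-13) mod 26 = 19 = T
  M(12) - V(21) = (12-21) mod 26 = 17 = R
  W(22) - O(14) = (22-14) mod 26 = 8 = I
  O(14) - R(17) = (14-17) mod 26 = 23 = X
Plaintext: MATRIX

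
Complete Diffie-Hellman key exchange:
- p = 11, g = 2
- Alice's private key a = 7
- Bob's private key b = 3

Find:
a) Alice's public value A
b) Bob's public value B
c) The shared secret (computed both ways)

Step 1: A = g^a mod p = 2^7 mod 11 = 7.
Step 2: B = g^b mod p = 2^3 mod 11 = 8.
Step 3: Alice computes s = B^a mod p = 8^7 mod 11 = 2.
Step 4: Bob computes s = A^b mod p = 7^3 mod 11 = 2.
Both sides agree: shared secret = 2.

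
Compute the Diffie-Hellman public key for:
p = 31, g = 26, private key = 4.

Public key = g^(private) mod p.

Step 1: A = g^a mod p = 26^4 mod 31.
  26^1 mod 31 = 26
  26^2 mod 31 = (26 * 26) mod 31 = 25
  26^3 mod 31 = (25 * 26) mod 31 = 30
  26^4 mod 31 = (30 * 26) mod 31 = 5
Result: A = 5.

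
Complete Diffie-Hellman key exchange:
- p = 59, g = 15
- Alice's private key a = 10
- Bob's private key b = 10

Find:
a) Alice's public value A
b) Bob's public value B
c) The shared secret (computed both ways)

Step 1: A = g^a mod p = 15^10 mod 59 = 19.
Step 2: B = g^b mod p = 15^10 mod 59 = 19.
Step 3: Alice computes s = B^a mod p = 19^10 mod 59 = 51.
Step 4: Bob computes s = A^b mod p = 19^10 mod 59 = 51.
Both sides agree: shared secret = 51.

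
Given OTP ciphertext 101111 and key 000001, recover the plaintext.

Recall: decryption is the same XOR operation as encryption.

Step 1: XOR ciphertext with key:
  Ciphertext: 101111
  Key:        000001
  XOR:        101110
Step 2: Plaintext = 101110 = 46 in decimal.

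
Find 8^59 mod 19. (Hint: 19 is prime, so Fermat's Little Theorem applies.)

Step 1: Since 19 is prime, by Fermat's Little Theorem: 8^18 = 1 (mod 19).
Step 2: Reduce exponent: 59 mod 18 = 5.
Step 3: So 8^59 = 8^5 (mod 19).
Step 4: 8^5 mod 19 = 12.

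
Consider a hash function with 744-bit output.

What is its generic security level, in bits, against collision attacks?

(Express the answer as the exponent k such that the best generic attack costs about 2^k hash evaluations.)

Step 1: The hash has a 744-bit output.
Step 2: Collision resistance means it should be infeasible to find any x != y with h(x) = h(y).
By the birthday bound, a generic collision search succeeds after about sqrt(2^744) = 2^(744/2) = 2^372 evaluations.
Step 3: Security level = 372 bits.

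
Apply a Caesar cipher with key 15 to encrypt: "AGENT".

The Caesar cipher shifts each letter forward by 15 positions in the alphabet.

Step 1: For each letter, shift forward by 15 positions (mod 26).
  A (position 0) -> position (0+15) mod 26 = 15 -> P
  G (position 6) -> position (6+15) mod 26 = 21 -> V
  E (position 4) -> position (4+15) mod 26 = 19 -> T
  N (position 13) -> position (13+15) mod 26 = 2 -> C
  T (position 19) -> position (19+15) mod 26 = 8 -> I
Result: PVTCI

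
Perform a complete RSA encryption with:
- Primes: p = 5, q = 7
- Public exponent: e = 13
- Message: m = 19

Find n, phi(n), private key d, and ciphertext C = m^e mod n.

Step 1: n = 5 * 7 = 35.
Step 2: phi(n) = (5-1)(7-1) = 4 * 6 = 24.
Step 3: Find d = 13^(-1) mod 24 = 13.
  Verify: 13 * 13 = 169 = 1 (mod 24).
Step 4: C = 19^13 mod 35 = 19.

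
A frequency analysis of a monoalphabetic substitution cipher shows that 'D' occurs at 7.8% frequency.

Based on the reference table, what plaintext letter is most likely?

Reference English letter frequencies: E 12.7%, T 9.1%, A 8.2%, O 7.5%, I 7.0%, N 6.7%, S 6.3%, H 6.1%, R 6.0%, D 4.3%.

Step 1: The observed frequency is 7.8%.
Step 2: Compare with English frequencies:
  E: 12.7% (difference: 4.9%)
  T: 9.1% (difference: 1.3%)
  A: 8.2% (difference: 0.4%)
  O: 7.5% (difference: 0.3%) <-- closest
  I: 7.0% (difference: 0.8%)
  N: 6.7% (difference: 1.1%)
  S: 6.3% (difference: 1.5%)
  H: 6.1% (difference: 1.7%)
  R: 6.0% (difference: 1.8%)
  D: 4.3% (difference: 3.5%)
Step 3: 'D' most likely represents 'O' (frequency 7.5%).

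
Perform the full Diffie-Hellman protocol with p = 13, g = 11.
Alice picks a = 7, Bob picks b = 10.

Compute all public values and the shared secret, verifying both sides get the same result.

Step 1: A = g^a mod p = 11^7 mod 13 = 2.
Step 2: B = g^b mod p = 11^10 mod 13 = 10.
Step 3: Alice computes s = B^a mod p = 10^7 mod 13 = 10.
Step 4: Bob computes s = A^b mod p = 2^10 mod 13 = 10.
Both sides agree: shared secret = 10.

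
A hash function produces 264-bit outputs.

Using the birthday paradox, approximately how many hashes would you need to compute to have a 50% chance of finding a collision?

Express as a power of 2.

Step 1: The birthday paradox gives collision probability ~50% after sqrt(2^n) = 2^(n/2) hashes.
Step 2: For 264-bit output: 2^(264/2) = 2^132.
Step 3: Approximately 2^132 hash computations needed.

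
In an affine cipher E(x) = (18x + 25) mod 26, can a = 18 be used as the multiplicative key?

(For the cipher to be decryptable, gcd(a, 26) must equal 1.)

Step 1: Compute gcd(18, 26).
Step 2: gcd(18, 26) = 2.
Since gcd = 2 != 1, 18 shares a common factor with 26, so it cannot be used.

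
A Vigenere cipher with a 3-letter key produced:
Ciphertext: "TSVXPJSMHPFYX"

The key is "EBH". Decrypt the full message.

Step 1: Key 'EBH' has length 3. Extended key: EBHEBHEBHEBHE
Step 2: Decrypt each position:
  T(19) - E(4) = 15 = P
  S(18) - B(1) = 17 = R
  V(21) - H(7) = 14 = O
  X(23) - E(4) = 19 = T
  P(15) - B(1) = 14 = O
  J(9) - H(7) = 2 = C
  S(18) - E(4) = 14 = O
  M(12) - B(1) = 11 = L
  H(7) - H(7) = 0 = A
  P(15) - E(4) = 11 = L
  F(5) - B(1) = 4 = E
  Y(24) - H(7) = 17 = R
  X(23) - E(4) = 19 = T
Plaintext: PROTOCOLALERT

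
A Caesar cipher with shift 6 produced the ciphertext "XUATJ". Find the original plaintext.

Step 1: Reverse the shift by subtracting 6 from each letter position.
  X (position 23) -> position (23-6) mod 26 = 17 -> R
  U (position 20) -> position (20-6) mod 26 = 14 -> O
  A (position 0) -> position (0-6) mod 26 = 20 -> U
  T (position 19) -> position (19-6) mod 26 = 13 -> N
  J (position 9) -> position (9-6) mod 26 = 3 -> D
Decrypted message: ROUND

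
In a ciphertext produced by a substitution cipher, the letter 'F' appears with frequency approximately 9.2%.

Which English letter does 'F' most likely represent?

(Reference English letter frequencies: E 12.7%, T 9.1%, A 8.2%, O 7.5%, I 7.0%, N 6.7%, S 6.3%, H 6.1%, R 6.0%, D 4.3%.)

Step 1: The observed frequency is 9.2%.
Step 2: Compare with English frequencies:
  E: 12.7% (difference: 3.5%)
  T: 9.1% (difference: 0.1%) <-- closest
  A: 8.2% (difference: 1.0%)
  O: 7.5% (difference: 1.7%)
  I: 7.0% (difference: 2.2%)
  N: 6.7% (difference: 2.5%)
  S: 6.3% (difference: 2.9%)
  H: 6.1% (difference: 3.1%)
  R: 6.0% (difference: 3.2%)
  D: 4.3% (difference: 4.9%)
Step 3: 'F' most likely represents 'T' (frequency 9.1%).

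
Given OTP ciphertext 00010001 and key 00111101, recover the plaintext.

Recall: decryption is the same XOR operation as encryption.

Step 1: XOR ciphertext with key:
  Ciphertext: 00010001
  Key:        00111101
  XOR:        00101100
Step 2: Plaintext = 00101100 = 44 in decimal.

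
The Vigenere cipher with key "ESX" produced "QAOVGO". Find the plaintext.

Step 1: Extend key: ESXESX
Step 2: Decrypt each letter (c - k) mod 26:
  Q(16) - E(4) = (16-4) mod 26 = 12 = M
  A(0) - S(18) = (0-18) mod 26 = 8 = I
  O(14) - X(23) = (14-23) mod 26 = 17 = R
  V(21) - E(4) = (21-4) mod 26 = 17 = R
  G(6) - S(18) = (6-18) mod 26 = 14 = O
  O(14) - X(23) = (14-23) mod 26 = 17 = R
Plaintext: MIRROR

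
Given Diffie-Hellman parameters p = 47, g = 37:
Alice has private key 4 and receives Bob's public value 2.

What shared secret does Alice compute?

Step 1: s = B^a mod p = 2^4 mod 47.
  2^1 mod 47 = 2
  2^2 mod 47 = (2 * 2) mod 47 = 4
  2^3 mod 47 = (4 * 2) mod 47 = 8
  2^4 mod 47 = (8 * 2) mod 47 = 16
Result: shared secret = 16.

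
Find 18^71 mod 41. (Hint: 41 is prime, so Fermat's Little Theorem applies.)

Step 1: Since 41 is prime, by Fermat's Little Theorem: 18^40 = 1 (mod 41).
Step 2: Reduce exponent: 71 mod 40 = 31.
Step 3: So 18^71 = 18^31 (mod 41).
Step 4: 18^31 mod 41 = 18.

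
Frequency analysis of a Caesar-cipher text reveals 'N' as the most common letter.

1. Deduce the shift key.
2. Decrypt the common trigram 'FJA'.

Step 1: In English, 'E' is the most frequent letter (12.7%).
Step 2: The most frequent ciphertext letter is 'N' (position 13).
Step 3: Shift = (13 - 4) mod 26 = 9.
Step 4: Decrypt 'FJA' by shifting back 9:
  F -> W
  J -> A
  A -> R
Step 5: 'FJA' decrypts to 'WAR'.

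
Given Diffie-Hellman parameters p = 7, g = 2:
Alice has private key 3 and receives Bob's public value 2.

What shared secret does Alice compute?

Step 1: s = B^a mod p = 2^3 mod 7.
  2^1 mod 7 = 2
  2^2 mod 7 = (2 * 2) mod 7 = 4
  2^3 mod 7 = (4 * 2) mod 7 = 1
Result: shared secret = 1.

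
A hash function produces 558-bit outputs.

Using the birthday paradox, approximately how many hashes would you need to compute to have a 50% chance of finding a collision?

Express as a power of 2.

Step 1: The birthday paradox gives collision probability ~50% after sqrt(2^n) = 2^(n/2) hashes.
Step 2: For 558-bit output: 2^(558/2) = 2^279.
Step 3: Approximately 2^279 hash computations needed.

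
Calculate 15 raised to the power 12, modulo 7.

Step 1: Compute 15^12 mod 7 step by step, reducing modulo 7 at each step.
  15^1 mod 7 = 1
  15^2 mod 7 = (1 * 15) mod 7 = 1
  15^3 mod 7 = (1 * 15) mod 7 = 1
  15^4 mod 7 = (1 * 15) mod 7 = 1
  15^5 mod 7 = (1 * 15) mod 7 = 1
  15^6 mod 7 = (1 * 15) mod 7 = 1
  15^7 mod 7 = (1 * 15) mod 7 = 1
  15^8 mod 7 = (1 * 15) mod 7 = 1
  15^9 mod 7 = (1 * 15) mod 7 = 1
  15^10 mod 7 = (1 * 15) mod 7 = 1
  15^11 mod 7 = (1 * 15) mod 7 = 1
  15^12 mod 7 = (1 * 15) mod 7 = 1
Step 2: Result = 1.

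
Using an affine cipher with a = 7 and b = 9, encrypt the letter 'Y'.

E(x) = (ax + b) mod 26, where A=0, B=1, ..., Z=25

Step 1: Convert 'Y' to number: x = 24.
Step 2: E(24) = (7 * 24 + 9) mod 26 = 177 mod 26 = 21.
Step 3: Convert 21 back to letter: V.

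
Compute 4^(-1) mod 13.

Step 1: We need x such that 4 * x = 1 (mod 13).
Step 2: Using the extended Euclidean algorithm or trial:
  4 * 10 = 40 = 3 * 13 + 1.
Step 3: Since 40 mod 13 = 1, the inverse is x = 10.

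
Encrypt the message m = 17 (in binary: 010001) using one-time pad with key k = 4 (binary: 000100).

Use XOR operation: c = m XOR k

Step 1: Write out the XOR operation bit by bit:
  Message: 010001
  Key:     000100
  XOR:     010101
Step 2: Convert to decimal: 010101 = 21.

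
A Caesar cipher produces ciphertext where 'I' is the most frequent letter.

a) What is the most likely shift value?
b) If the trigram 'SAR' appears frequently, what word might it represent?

Step 1: In English, 'E' is the most frequent letter (12.7%).
Step 2: The most frequent ciphertext letter is 'I' (position 8).
Step 3: Shift = (8 - 4) mod 26 = 4.
Step 4: Decrypt 'SAR' by shifting back 4:
  S -> O
  A -> W
  R -> N
Step 5: 'SAR' decrypts to 'OWN'.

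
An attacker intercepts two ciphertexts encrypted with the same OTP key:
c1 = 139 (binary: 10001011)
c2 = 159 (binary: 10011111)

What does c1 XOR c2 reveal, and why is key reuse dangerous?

Step 1: c1 XOR c2 = (m1 XOR k) XOR (m2 XOR k).
Step 2: By XOR associativity/commutativity: = m1 XOR m2 XOR k XOR k = m1 XOR m2.
Step 3: 10001011 XOR 10011111 = 00010100 = 20.
Step 4: The key cancels out! An attacker learns m1 XOR m2 = 20, revealing the relationship between plaintexts.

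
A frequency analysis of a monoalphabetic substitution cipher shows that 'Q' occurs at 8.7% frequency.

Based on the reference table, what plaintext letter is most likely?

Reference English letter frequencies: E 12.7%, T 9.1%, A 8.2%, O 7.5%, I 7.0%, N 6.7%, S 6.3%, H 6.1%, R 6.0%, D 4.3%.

Step 1: The observed frequency is 8.7%.
Step 2: Compare with English frequencies:
  E: 12.7% (difference: 4.0%)
  T: 9.1% (difference: 0.4%) <-- closest
  A: 8.2% (difference: 0.5%)
  O: 7.5% (difference: 1.2%)
  I: 7.0% (difference: 1.7%)
  N: 6.7% (difference: 2.0%)
  S: 6.3% (difference: 2.4%)
  H: 6.1% (difference: 2.6%)
  R: 6.0% (difference: 2.7%)
  D: 4.3% (difference: 4.4%)
Step 3: 'Q' most likely represents 'T' (frequency 9.1%).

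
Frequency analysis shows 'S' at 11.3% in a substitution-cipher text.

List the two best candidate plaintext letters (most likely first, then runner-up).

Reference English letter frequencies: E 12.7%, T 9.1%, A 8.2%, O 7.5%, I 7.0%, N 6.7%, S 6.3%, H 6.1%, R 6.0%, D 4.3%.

Step 1: Observed frequency of 'S' is 11.3%.
Step 2: Compute distances to each reference frequency and sort:
  E (12.7%): difference = 1.4% <-- BEST
  T (9.1%): difference = 2.2% <-- RUNNER-UP
  A (8.2%): difference = 3.1%
  O (7.5%): difference = 3.8%
  I (7.0%): difference = 4.3%
Step 3: Most likely is 'E' (12.7%, diff 1.4%); second most likely is 'T' (9.1%, diff 2.2%).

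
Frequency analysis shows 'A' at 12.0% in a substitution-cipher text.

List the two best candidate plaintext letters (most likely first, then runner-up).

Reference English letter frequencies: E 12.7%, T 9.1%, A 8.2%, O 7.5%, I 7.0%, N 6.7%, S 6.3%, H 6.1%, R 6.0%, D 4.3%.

Step 1: Observed frequency of 'A' is 12.0%.
Step 2: Compute distances to each reference frequency and sort:
  E (12.7%): difference = 0.7% <-- BEST
  T (9.1%): difference = 2.9% <-- RUNNER-UP
  A (8.2%): difference = 3.8%
  O (7.5%): difference = 4.5%
  I (7.0%): difference = 5.0%
Step 3: Most likely is 'E' (12.7%, diff 0.7%); second most likely is 'T' (9.1%, diff 2.9%).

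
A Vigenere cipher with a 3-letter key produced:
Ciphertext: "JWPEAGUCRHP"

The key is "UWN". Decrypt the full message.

Step 1: Key 'UWN' has length 3. Extended key: UWNUWNUWNUW
Step 2: Decrypt each position:
  J(9) - U(20) = 15 = P
  W(22) - W(22) = 0 = A
  P(15) - N(13) = 2 = C
  E(4) - U(20) = 10 = K
  A(0) - W(22) = 4 = E
  G(6) - N(13) = 19 = T
  U(20) - U(20) = 0 = A
  C(2) - W(22) = 6 = G
  R(17) - N(13) = 4 = E
  H(7) - U(20) = 13 = N
  P(15) - W(22) = 19 = T
Plaintext: PACKETAGENT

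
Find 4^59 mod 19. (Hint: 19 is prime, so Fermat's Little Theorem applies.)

Step 1: Since 19 is prime, by Fermat's Little Theorem: 4^18 = 1 (mod 19).
Step 2: Reduce exponent: 59 mod 18 = 5.
Step 3: So 4^59 = 4^5 (mod 19).
Step 4: 4^5 mod 19 = 17.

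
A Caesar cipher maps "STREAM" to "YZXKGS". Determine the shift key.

Step 1: Compare first letters: S (position 18) -> Y (position 24).
Step 2: Shift = (24 - 18) mod 26 = 6.
The shift value is 6.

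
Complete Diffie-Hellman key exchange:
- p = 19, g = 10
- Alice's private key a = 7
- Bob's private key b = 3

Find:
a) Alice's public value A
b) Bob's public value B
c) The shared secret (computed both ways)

Step 1: A = g^a mod p = 10^7 mod 19 = 15.
Step 2: B = g^b mod p = 10^3 mod 19 = 12.
Step 3: Alice computes s = B^a mod p = 12^7 mod 19 = 12.
Step 4: Bob computes s = A^b mod p = 15^3 mod 19 = 12.
Both sides agree: shared secret = 12.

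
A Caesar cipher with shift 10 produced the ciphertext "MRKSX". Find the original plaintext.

Step 1: Reverse the shift by subtracting 10 from each letter position.
  M (position 12) -> position (12-10) mod 26 = 2 -> C
  R (position 17) -> position (17-10) mod 26 = 7 -> H
  K (position 10) -> position (10-10) mod 26 = 0 -> A
  S (position 18) -> position (18-10) mod 26 = 8 -> I
  X (position 23) -> position (23-10) mod 26 = 13 -> N
Decrypted message: CHAIN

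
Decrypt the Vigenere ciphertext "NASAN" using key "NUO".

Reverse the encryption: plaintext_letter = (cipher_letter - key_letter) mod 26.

Step 1: Extend key: NUONU
Step 2: Decrypt each letter (c - k) mod 26:
  N(13) - N(13) = (13-13) mod 26 = 0 = A
  A(0) - U(20) = (0-20) mod 26 = 6 = G
  S(18) - O(14) = (18-14) mod 26 = 4 = E
  A(0) - N(13) = (0-13) mod 26 = 13 = N
  N(13) - U(20) = (13-20) mod 26 = 19 = T
Plaintext: AGENT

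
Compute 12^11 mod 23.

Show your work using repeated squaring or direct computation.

Step 1: Compute 12^11 mod 23 step by step, reducing modulo 23 at each step.
  12^1 mod 23 = 12
  12^2 mod 23 = (12 * 12) mod 23 = 6
  12^3 mod 23 = (6 * 12) mod 23 = 3
  12^4 mod 23 = (3 * 12) mod 23 = 13
  12^5 mod 23 = (13 * 12) mod 23 = 18
  12^6 mod 23 = (18 * 12) mod 23 = 9
  12^7 mod 23 = (9 * 12) mod 23 = 16
  12^8 mod 23 = (16 * 12) mod 23 = 8
  12^9 mod 23 = (8 * 12) mod 23 = 4
  12^10 mod 23 = (4 * 12) mod 23 = 2
  12^11 mod 23 = (2 * 12) mod 23 = 1
Step 2: Result = 1.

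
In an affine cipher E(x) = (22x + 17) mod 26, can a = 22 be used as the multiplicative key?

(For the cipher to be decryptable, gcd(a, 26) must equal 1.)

Step 1: Compute gcd(22, 26).
Step 2: gcd(22, 26) = 2.
Since gcd = 2 != 1, 22 shares a common factor with 26, so it cannot be used.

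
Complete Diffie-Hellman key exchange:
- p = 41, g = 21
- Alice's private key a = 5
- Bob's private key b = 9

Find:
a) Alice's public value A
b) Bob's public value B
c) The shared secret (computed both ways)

Step 1: A = g^a mod p = 21^5 mod 41 = 9.
Step 2: B = g^b mod p = 21^9 mod 41 = 39.
Step 3: Alice computes s = B^a mod p = 39^5 mod 41 = 9.
Step 4: Bob computes s = A^b mod p = 9^9 mod 41 = 9.
Both sides agree: shared secret = 9.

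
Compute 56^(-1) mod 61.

Step 1: We need x such that 56 * x = 1 (mod 61).
Step 2: Using the extended Euclidean algorithm or trial:
  56 * 12 = 672 = 11 * 61 + 1.
Step 3: Since 672 mod 61 = 1, the inverse is x = 12.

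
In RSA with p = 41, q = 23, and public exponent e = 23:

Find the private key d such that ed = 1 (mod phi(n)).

Step 1: n = 41 * 23 = 943.
Step 2: phi(n) = 40 * 22 = 880.
Step 3: Find d such that 23 * d = 1 (mod 880).
Step 4: d = 23^(-1) mod 880 = 727.
Verification: 23 * 727 = 16721 = 19 * 880 + 1.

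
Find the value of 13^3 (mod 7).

Step 1: Compute 13^3 mod 7 step by step, reducing modulo 7 at each step.
  13^1 mod 7 = 6
  13^2 mod 7 = (6 * 13) mod 7 = 1
  13^3 mod 7 = (1 * 13) mod 7 = 6
Step 2: Result = 6.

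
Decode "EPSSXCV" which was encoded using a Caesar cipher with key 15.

Step 1: Reverse the shift by subtracting 15 from each letter position.
  E (position 4) -> position (4-15) mod 26 = 15 -> P
  P (position 15) -> position (15-15) mod 26 = 0 -> A
  S (position 18) -> position (18-15) mod 26 = 3 -> D
  S (position 18) -> position (18-15) mod 26 = 3 -> D
  X (position 23) -> position (23-15) mod 26 = 8 -> I
  C (position 2) -> position (2-15) mod 26 = 13 -> N
  V (position 21) -> position (21-15) mod 26 = 6 -> G
Decrypted message: PADDING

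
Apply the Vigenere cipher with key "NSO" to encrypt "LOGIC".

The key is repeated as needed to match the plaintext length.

Step 1: Repeat key to match plaintext length:
  Plaintext: LOGIC
  Key:       NSONS
Step 2: Encrypt each letter:
  L(11) + N(13) = (11+13) mod 26 = 24 = Y
  O(14) + S(18) = (14+18) mod 26 = 6 = G
  G(6) + O(14) = (6+14) mod 26 = 20 = U
  I(8) + N(13) = (8+13) mod 26 = 21 = V
  C(2) + S(18) = (2+18) mod 26 = 20 = U
Ciphertext: YGUVU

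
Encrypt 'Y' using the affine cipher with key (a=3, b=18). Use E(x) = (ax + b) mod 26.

Step 1: Convert 'Y' to number: x = 24.
Step 2: E(24) = (3 * 24 + 18) mod 26 = 90 mod 26 = 12.
Step 3: Convert 12 back to letter: M.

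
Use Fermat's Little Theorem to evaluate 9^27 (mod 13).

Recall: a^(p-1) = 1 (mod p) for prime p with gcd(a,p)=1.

Step 1: Since 13 is prime, by Fermat's Little Theorem: 9^12 = 1 (mod 13).
Step 2: Reduce exponent: 27 mod 12 = 3.
Step 3: So 9^27 = 9^3 (mod 13).
Step 4: 9^3 mod 13 = 1.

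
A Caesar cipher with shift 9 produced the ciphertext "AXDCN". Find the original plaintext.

Step 1: Reverse the shift by subtracting 9 from each letter position.
  A (position 0) -> position (0-9) mod 26 = 17 -> R
  X (position 23) -> position (23-9) mod 26 = 14 -> O
  D (position 3) -> position (3-9) mod 26 = 20 -> U
  C (position 2) -> position (2-9) mod 26 = 19 -> T
  N (position 13) -> position (13-9) mod 26 = 4 -> E
Decrypted message: ROUTE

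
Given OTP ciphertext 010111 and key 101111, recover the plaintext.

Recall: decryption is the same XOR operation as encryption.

Step 1: XOR ciphertext with key:
  Ciphertext: 010111
  Key:        101111
  XOR:        111000
Step 2: Plaintext = 111000 = 56 in decimal.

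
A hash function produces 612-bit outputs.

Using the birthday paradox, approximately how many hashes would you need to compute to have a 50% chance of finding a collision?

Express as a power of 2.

Step 1: The birthday paradox gives collision probability ~50% after sqrt(2^n) = 2^(n/2) hashes.
Step 2: For 612-bit output: 2^(612/2) = 2^306.
Step 3: Approximately 2^306 hash computations needed.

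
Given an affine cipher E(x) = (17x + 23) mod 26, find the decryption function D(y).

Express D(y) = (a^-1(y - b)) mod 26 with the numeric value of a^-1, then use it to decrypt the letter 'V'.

Step 1: Find a^-1, the modular inverse of 17 mod 26.
Step 2: We need 17 * a^-1 = 1 (mod 26).
Step 3: 17 * 23 = 391 = 15 * 26 + 1, so a^-1 = 23.
Step 4: D(y) = 23(y - 23) mod 26.
Step 5: Apply to 'V' (y = 21): D(21) = 23 * (21 - 23) mod 26 = 23 * -2 mod 26 = 6 -> 'G'.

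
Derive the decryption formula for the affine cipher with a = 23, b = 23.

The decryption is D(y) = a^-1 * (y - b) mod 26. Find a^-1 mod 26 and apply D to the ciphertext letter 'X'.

Step 1: Find a^-1, the modular inverse of 23 mod 26.
Step 2: We need 23 * a^-1 = 1 (mod 26).
Step 3: 23 * 17 = 391 = 15 * 26 + 1, so a^-1 = 17.
Step 4: D(y) = 17(y - 23) mod 26.
Step 5: Apply to 'X' (y = 23): D(23) = 17 * (23 - 23) mod 26 = 17 * 0 mod 26 = 0 -> 'A'.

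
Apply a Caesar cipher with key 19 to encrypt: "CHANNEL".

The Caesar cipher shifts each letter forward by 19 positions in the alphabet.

Step 1: For each letter, shift forward by 19 positions (mod 26).
  C (position 2) -> position (2+19) mod 26 = 21 -> V
  H (position 7) -> position (7+19) mod 26 = 0 -> A
  A (position 0) -> position (0+19) mod 26 = 19 -> T
  N (position 13) -> position (13+19) mod 26 = 6 -> G
  N (position 13) -> position (13+19) mod 26 = 6 -> G
  E (position 4) -> position (4+19) mod 26 = 23 -> X
  L (position 11) -> position (11+19) mod 26 = 4 -> E
Result: VATGGXE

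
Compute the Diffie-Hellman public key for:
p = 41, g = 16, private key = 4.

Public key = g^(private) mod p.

Step 1: A = g^a mod p = 16^4 mod 41.
  16^1 mod 41 = 16
  16^2 mod 41 = (16 * 16) mod 41 = 10
  16^3 mod 41 = (10 * 16) mod 41 = 37
  16^4 mod 41 = (37 * 16) mod 41 = 18
Result: A = 18.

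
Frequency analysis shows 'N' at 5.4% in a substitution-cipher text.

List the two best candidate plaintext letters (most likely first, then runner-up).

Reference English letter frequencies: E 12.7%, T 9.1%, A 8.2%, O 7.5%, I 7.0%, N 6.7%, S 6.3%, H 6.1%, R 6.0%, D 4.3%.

Step 1: Observed frequency of 'N' is 5.4%.
Step 2: Compute distances to each reference frequency and sort:
  R (6.0%): difference = 0.6% <-- BEST
  H (6.1%): difference = 0.7% <-- RUNNER-UP
  S (6.3%): difference = 0.9%
  D (4.3%): difference = 1.1%
  N (6.7%): difference = 1.3%
Step 3: Most likely is 'R' (6.0%, diff 0.6%); second most likely is 'H' (6.1%, diff 0.7%).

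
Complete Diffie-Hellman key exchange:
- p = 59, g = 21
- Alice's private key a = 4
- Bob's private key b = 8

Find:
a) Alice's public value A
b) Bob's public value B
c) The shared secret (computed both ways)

Step 1: A = g^a mod p = 21^4 mod 59 = 17.
Step 2: B = g^b mod p = 21^8 mod 59 = 53.
Step 3: Alice computes s = B^a mod p = 53^4 mod 59 = 57.
Step 4: Bob computes s = A^b mod p = 17^8 mod 59 = 57.
Both sides agree: shared secret = 57.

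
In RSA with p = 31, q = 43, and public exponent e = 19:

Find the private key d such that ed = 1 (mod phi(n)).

Step 1: n = 31 * 43 = 1333.
Step 2: phi(n) = 30 * 42 = 1260.
Step 3: Find d such that 19 * d = 1 (mod 1260).
Step 4: d = 19^(-1) mod 1260 = 199.
Verification: 19 * 199 = 3781 = 3 * 1260 + 1.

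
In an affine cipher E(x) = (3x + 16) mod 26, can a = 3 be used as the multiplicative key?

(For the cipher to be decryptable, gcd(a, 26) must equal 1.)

Step 1: Compute gcd(3, 26).
Step 2: gcd(3, 26) = 1.
Since gcd = 1, 3 is coprime with 26, so it is a valid key.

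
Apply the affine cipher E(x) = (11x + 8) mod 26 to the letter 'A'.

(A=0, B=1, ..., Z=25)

Step 1: Convert 'A' to number: x = 0.
Step 2: E(0) = (11 * 0 + 8) mod 26 = 8 mod 26 = 8.
Step 3: Convert 8 back to letter: I.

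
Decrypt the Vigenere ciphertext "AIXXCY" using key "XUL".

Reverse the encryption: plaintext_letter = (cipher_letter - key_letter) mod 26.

Step 1: Extend key: XULXUL
Step 2: Decrypt each letter (c - k) mod 26:
  A(0) - X(23) = (0-23) mod 26 = 3 = D
  I(8) - U(20) = (8-20) mod 26 = 14 = O
  X(23) - L(11) = (23-11) mod 26 = 12 = M
  X(23) - X(23) = (23-23) mod 26 = 0 = A
  C(2) - U(20) = (2-20) mod 26 = 8 = I
  Y(24) - L(11) = (24-11) mod 26 = 13 = N
Plaintext: DOMAIN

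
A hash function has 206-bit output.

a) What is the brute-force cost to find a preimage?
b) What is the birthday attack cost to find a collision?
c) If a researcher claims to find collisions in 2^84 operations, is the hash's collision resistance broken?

Step 1: Preimage resistance requires brute-force of 2^206 operations.
Step 2: Collision resistance (birthday bound) = 2^(206/2) = 2^103.
Step 3: The claimed attack costs 2^84 operations.
Step 4: Since 2^84 < 2^103, the claimed attack beats the generic birthday bound, so collision resistance is broken.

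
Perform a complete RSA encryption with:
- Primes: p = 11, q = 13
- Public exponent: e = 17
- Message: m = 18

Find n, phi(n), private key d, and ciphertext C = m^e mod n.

Step 1: n = 11 * 13 = 143.
Step 2: phi(n) = (11-1)(13-1) = 10 * 12 = 120.
Step 3: Find d = 17^(-1) mod 120 = 113.
  Verify: 17 * 113 = 1921 = 1 (mod 120).
Step 4: C = 18^17 mod 143 = 83.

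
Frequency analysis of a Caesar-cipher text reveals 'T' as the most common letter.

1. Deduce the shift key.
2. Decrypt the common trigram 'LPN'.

Step 1: In English, 'E' is the most frequent letter (12.7%).
Step 2: The most frequent ciphertext letter is 'T' (position 19).
Step 3: Shift = (19 - 4) mod 26 = 15.
Step 4: Decrypt 'LPN' by shifting back 15:
  L -> W
  P -> A
  N -> Y
Step 5: 'LPN' decrypts to 'WAY'.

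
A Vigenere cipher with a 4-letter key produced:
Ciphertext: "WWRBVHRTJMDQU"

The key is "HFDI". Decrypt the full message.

Step 1: Key 'HFDI' has length 4. Extended key: HFDIHFDIHFDIH
Step 2: Decrypt each position:
  W(22) - H(7) = 15 = P
  W(22) - F(5) = 17 = R
  R(17) - D(3) = 14 = O
  B(1) - I(8) = 19 = T
  V(21) - H(7) = 14 = O
  H(7) - F(5) = 2 = C
  R(17) - D(3) = 14 = O
  T(19) - I(8) = 11 = L
  J(9) - H(7) = 2 = C
  M(12) - F(5) = 7 = H
  D(3) - D(3) = 0 = A
  Q(16) - I(8) = 8 = I
  U(20) - H(7) = 13 = N
Plaintext: PROTOCOLCHAIN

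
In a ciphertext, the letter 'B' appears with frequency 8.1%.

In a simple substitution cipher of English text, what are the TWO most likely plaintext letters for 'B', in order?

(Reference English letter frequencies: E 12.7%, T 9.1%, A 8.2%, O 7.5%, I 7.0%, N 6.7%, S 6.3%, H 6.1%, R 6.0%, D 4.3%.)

Step 1: Observed frequency of 'B' is 8.1%.
Step 2: Compute distances to each reference frequency and sort:
  A (8.2%): difference = 0.1% <-- BEST
  O (7.5%): difference = 0.6% <-- RUNNER-UP
  T (9.1%): difference = 1.0%
  I (7.0%): difference = 1.1%
  N (6.7%): difference = 1.4%
Step 3: Most likely is 'A' (8.2%, diff 0.1%); second most likely is 'O' (7.5%, diff 0.6%).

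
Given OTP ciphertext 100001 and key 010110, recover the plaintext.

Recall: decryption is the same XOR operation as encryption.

Step 1: XOR ciphertext with key:
  Ciphertext: 100001
  Key:        010110
  XOR:        110111
Step 2: Plaintext = 110111 = 55 in decimal.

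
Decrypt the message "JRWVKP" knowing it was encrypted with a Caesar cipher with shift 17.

Step 1: Reverse the shift by subtracting 17 from each letter position.
  J (position 9) -> position (9-17) mod 26 = 18 -> S
  R (position 17) -> position (17-17) mod 26 = 0 -> A
  W (position 22) -> position (22-17) mod 26 = 5 -> F
  V (position 21) -> position (21-17) mod 26 = 4 -> E
  K (position 10) -> position (10-17) mod 26 = 19 -> T
  P (position 15) -> position (15-17) mod 26 = 24 -> Y
Decrypted message: SAFETY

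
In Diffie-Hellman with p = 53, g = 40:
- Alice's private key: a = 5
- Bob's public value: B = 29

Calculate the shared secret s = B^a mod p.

Step 1: s = B^a mod p = 29^5 mod 53.
  29^1 mod 53 = 29
  29^2 mod 53 = (29 * 29) mod 53 = 46
  29^3 mod 53 = (46 * 29) mod 53 = 9
  29^4 mod 53 = (9 * 29) mod 53 = 49
  29^5 mod 53 = (49 * 29) mod 53 = 43
Result: shared secret = 43.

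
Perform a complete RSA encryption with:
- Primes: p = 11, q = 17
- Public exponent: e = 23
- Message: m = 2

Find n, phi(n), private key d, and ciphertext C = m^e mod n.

Step 1: n = 11 * 17 = 187.
Step 2: phi(n) = (11-1)(17-1) = 10 * 16 = 160.
Step 3: Find d = 23^(-1) mod 160 = 7.
  Verify: 23 * 7 = 161 = 1 (mod 160).
Step 4: C = 2^23 mod 187 = 162.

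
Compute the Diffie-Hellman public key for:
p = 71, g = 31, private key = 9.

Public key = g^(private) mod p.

Step 1: A = g^a mod p = 31^9 mod 71.
  31^1 mod 71 = 31
  31^2 mod 71 = (31 * 31) mod 71 = 38
  31^3 mod 71 = (38 * 31) mod 71 = 42
  31^4 mod 71 = (42 * 31) mod 71 = 24
  31^5 mod 71 = (24 * 31) mod 71 = 34
  31^6 mod 71 = (34 * 31) mod 71 = 60
  31^7 mod 71 = (60 * 31) mod 71 = 14
  31^8 mod 71 = (14 * 31) mod 71 = 8
  31^9 mod 71 = (8 * 31) mod 71 = 35
Result: A = 35.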